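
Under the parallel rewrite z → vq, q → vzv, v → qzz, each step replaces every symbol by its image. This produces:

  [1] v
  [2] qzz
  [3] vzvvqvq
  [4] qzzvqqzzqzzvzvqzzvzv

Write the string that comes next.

vzvvqvqqzzvzvvzvvqvqvzvvqvqqzzvqqzzvzvvqvqqzzvqqzz

Applying the rule to each of the 20 symbols of qzzvqqzzqzzvzvqzzvzv gives the pieces vzv vq vq qzz vzv vzv vq vq vzv vq vq qzz vq qzz vzv vq vq qzz vq qzz, which concatenate to the answer.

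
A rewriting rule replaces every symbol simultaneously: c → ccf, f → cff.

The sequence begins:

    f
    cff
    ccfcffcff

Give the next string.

ccfccfcffccfcffcffccfcffcff

Rewriting each symbol of ccfcffcff: c→ccf, c→ccf, f→cff, c→ccf, f→cff, f→cff, c→ccf, f→cff, f→cff, which concatenates to ccf ccf cff ccf cff cff ccf cff cff.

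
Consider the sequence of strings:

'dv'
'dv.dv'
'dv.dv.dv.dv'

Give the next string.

s(k+1) = s(k)·.·s(k) — each term doubles the last with '.' between the halves.
One more doubling of dv.dv.dv.dv gives the answer.

dv.dv.dv.dv.dv.dv.dv.dv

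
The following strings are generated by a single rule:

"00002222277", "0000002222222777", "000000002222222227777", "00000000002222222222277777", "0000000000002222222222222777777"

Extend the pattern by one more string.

Term n consists of 2n 0's, followed by 2n+1 2's, followed by n 7's, where the shown terms are n = 2, 3, 4, 5, 6.
At n = 7 the blocks have lengths 14, 15, 7.

000000000000002222222222222227777777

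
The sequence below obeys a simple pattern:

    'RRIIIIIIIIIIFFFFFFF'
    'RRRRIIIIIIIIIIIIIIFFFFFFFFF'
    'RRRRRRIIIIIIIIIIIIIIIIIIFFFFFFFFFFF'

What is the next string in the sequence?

Term n consists of 2n-2 R's, followed by 4n+2 I's, followed by 2n+3 F's, where the shown terms are n = 2, 3, 4.
Setting n = 5 gives 8, 22, 13 characters in each block.

RRRRRRRRIIIIIIIIIIIIIIIIIIIIIIFFFFFFFFFFFFF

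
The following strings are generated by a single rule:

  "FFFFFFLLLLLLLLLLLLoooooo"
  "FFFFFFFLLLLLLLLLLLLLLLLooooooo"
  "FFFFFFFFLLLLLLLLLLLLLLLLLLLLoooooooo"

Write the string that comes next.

Reading off run lengths: F runs 6, 7, 8; L runs 12, 16, 20; o runs 6, 7, 8 — each is linear in n, where the shown terms are n = 3, 4, 5.
At n = 6 the blocks have lengths 9, 24, 9.

FFFFFFFFFLLLLLLLLLLLLLLLLLLLLLLLLooooooooo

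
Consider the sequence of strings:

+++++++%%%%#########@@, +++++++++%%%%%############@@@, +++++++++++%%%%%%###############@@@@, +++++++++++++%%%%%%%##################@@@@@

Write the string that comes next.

Reading off run lengths: + runs 7, 9, 11, 13; % runs 4, 5, 6, 7; # runs 9, 12, 15, 18; @ runs 2, 3, 4, 5 — each is linear in n, where the shown terms are n = 3, 4, 5, 6.
For the next term, n = 7, so the run lengths are 15, 8, 21, 6.

+++++++++++++++%%%%%%%%#####################@@@@@@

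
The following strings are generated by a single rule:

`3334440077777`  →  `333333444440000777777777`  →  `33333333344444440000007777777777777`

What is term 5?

333333333333333444444444440000000000777777777777777777777

Term n consists of 3n 3's, followed by 2n+1 4's, followed by 2n 0's, followed by 4n+1 7's (n = 1, 2, …).
Setting n = 5 gives 15, 11, 10, 21 characters in each block.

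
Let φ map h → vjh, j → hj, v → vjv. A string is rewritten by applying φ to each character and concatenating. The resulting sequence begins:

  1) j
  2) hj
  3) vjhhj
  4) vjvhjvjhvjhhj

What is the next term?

Applying the rule to each of the 13 symbols of vjvhjvjhvjhhj gives the pieces vjv hj vjv vjh hj vjv hj vjh vjv hj vjh vjh hj, which concatenate to the answer.

vjvhjvjvvjhhjvjvhjvjhvjvhjvjhvjhhj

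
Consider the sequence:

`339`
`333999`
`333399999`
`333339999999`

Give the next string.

333333999999999

The n-th term is n+1 3's then 2n-1 9's (n = 1, 2, …).
For the next term, n = 5, so the run lengths are 6, 9.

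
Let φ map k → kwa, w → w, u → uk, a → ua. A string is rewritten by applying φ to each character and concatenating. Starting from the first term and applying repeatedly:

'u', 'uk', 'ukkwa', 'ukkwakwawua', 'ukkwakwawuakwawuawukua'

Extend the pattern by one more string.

ukkwakwawuakwawuawukuakwawuawukuawukkwaukua

φ(ukkwakwawuakwawuawukua) expands symbol-by-symbol to uk kwa kwa w ua kwa w ua w uk ua kwa w ua w uk ua w uk kwa uk ua; joining the 22 pieces gives the next term.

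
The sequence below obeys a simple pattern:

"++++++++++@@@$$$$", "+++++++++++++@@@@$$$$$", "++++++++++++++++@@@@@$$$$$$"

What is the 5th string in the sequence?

The n-th term is 3n+1 +'s then n @'s then n+1 $'s, where the shown terms are n = 3, 4, 5.
At n = 7 the blocks have lengths 22, 7, 8.

++++++++++++++++++++++@@@@@@@$$$$$$$$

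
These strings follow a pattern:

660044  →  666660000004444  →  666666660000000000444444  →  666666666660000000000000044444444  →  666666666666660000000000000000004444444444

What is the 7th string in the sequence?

Each string has the form 6^{3n-1} 0^{4n-2} 4^{2n} (n = 1, 2, …).
At n = 7 the blocks have lengths 20, 26, 14.

666666666666666666660000000000000000000000000044444444444444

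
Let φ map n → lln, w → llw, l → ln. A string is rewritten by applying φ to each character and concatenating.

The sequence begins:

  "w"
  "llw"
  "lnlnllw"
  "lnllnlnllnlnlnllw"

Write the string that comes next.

φ(lnllnlnllnlnlnllw) expands symbol-by-symbol to ln lln ln ln lln ln lln ln ln lln ln lln ln lln ln ln llw; joining the 17 pieces gives the next term.

lnllnlnlnllnlnllnlnlnllnlnllnlnllnlnlnllw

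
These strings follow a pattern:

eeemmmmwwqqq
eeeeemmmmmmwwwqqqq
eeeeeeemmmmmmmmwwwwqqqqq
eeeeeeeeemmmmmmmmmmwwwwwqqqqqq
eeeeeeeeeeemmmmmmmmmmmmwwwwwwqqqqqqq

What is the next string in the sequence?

Each string has the form e^{2n+1} m^{2n+2} w^{n+1} q^{n+2} (n = 1, 2, …).
For the next term, n = 6, so the run lengths are 13, 14, 7, 8.

eeeeeeeeeeeeemmmmmmmmmmmmmmwwwwwwwqqqqqqqq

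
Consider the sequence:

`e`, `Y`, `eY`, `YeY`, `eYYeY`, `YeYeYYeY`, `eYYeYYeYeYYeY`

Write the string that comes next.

Each term (from the third on) is the two preceding terms concatenated in order: term 3 = e·Y = eY.
The next term joins YeYeYYeY and eYYeYYeYeYYeY.

YeYeYYeYeYYeYYeYeYYeY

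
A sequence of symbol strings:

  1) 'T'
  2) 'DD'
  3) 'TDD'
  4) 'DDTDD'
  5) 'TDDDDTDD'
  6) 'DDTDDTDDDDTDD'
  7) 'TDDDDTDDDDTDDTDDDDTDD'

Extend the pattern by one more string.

From term 3 onward, concatenate the second-to-last term with the last: T·DD = TDD, DD·TDD = DDTDD, …
Continuing: DDTDDTDDDDTDD · TDDDDTDDDDTDDTDDDDTDD gives term 8.

DDTDDTDDDDTDDTDDDDTDDDDTDDTDDDDTDD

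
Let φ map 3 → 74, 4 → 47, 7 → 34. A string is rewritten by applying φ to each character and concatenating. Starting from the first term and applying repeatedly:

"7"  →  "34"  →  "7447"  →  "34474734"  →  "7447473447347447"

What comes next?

Replace each of the 16 characters of 7447473447347447 in place — 34 47 47 34 47 34 74 47 47 34 74 47 34 47 47 34 — and concatenate.

34474734473474474734744734474734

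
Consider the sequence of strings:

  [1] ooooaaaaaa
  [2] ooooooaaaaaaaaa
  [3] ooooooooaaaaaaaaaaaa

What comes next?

ooooooooooaaaaaaaaaaaaaaa

Reading off run lengths: o runs 4, 6, 8; a runs 6, 9, 12 — each is linear in n, where the shown terms are n = 2, 3, 4.
At n = 5 the blocks have lengths 10, 15.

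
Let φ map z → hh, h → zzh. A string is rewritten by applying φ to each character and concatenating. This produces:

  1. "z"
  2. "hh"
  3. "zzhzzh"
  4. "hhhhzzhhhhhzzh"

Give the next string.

zzhzzhzzhzzhhhhhzzhzzhzzhzzhzzhhhhhzzh

φ(hhhhzzhhhhhzzh) expands symbol-by-symbol to zzh zzh zzh zzh hh hh zzh zzh zzh zzh zzh hh hh zzh; joining the 14 pieces gives the next term.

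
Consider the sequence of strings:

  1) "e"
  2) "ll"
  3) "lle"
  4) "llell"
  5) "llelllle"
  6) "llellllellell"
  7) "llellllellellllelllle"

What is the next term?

llellllellellllellllellellllellell

Each term (from the third on) is the previous term followed by the one before it: term 3 = ll·e = lle.
So term 8 is llellllellellllelllle·llellllellell.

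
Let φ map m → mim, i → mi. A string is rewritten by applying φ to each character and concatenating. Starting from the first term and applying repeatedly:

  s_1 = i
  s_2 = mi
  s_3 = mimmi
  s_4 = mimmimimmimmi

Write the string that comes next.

Applying the rule to each of the 13 symbols of mimmimimmimmi gives the pieces mim mi mim mim mi mim mi mim mim mi mim mim mi, which concatenate to the answer.

mimmimimmimmimimmimimmimmimimmimmi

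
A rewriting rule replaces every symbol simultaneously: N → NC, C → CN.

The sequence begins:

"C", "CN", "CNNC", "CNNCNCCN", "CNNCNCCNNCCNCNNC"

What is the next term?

Replace each of the 16 characters of CNNCNCCNNCCNCNNC in place — CN NC NC CN NC CN CN NC NC CN CN NC CN NC NC CN — and concatenate.

CNNCNCCNNCCNCNNCNCCNCNNCCNNCNCCN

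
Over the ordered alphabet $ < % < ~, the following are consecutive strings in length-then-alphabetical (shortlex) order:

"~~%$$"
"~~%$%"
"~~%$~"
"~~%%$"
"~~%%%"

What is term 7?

~~%~$

Continuing the enumeration 2 steps past ~~%%%: ~~%%% → ~~%%~ → (answer).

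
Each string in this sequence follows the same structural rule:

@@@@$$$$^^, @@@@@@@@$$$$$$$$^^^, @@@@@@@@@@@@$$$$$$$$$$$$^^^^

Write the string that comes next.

Term n consists of 4n @'s, followed by 4n $'s, followed by n+1 ^'s (n = 1, 2, …).
For the next term, n = 4, so the run lengths are 16, 16, 5.

@@@@@@@@@@@@@@@@$$$$$$$$$$$$$$$$^^^^^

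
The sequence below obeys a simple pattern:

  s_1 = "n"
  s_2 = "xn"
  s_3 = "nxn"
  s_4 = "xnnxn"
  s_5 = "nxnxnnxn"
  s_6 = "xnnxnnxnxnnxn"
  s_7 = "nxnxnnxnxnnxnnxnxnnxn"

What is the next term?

xnnxnnxnxnnxnnxnxnnxnxnnxnnxnxnnxn

Each term (from the third on) is the two preceding terms concatenated in order: term 3 = n·xn = nxn.
The next term joins xnnxnnxnxnnxn and nxnxnnxnxnnxnnxnxnnxn.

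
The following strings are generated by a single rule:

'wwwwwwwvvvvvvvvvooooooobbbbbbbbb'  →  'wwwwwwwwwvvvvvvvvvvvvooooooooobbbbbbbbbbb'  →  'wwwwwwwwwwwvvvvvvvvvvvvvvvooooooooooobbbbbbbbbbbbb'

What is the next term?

The n-th term is 2n+1 w's then 3n v's then 2n+1 o's then 2n+3 b's, where the shown terms are n = 3, 4, 5.
For the next term, n = 6, so the run lengths are 13, 18, 13, 15.

wwwwwwwwwwwwwvvvvvvvvvvvvvvvvvvooooooooooooobbbbbbbbbbbbbbb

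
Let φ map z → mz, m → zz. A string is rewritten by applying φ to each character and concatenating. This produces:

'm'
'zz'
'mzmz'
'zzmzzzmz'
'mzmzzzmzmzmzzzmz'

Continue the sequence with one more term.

φ(mzmzzzmzmzmzzzmz) expands symbol-by-symbol to zz mz zz mz mz mz zz mz zz mz zz mz mz mz zz mz; joining the 16 pieces gives the next term.

zzmzzzmzmzmzzzmzzzmzzzmzmzmzzzmz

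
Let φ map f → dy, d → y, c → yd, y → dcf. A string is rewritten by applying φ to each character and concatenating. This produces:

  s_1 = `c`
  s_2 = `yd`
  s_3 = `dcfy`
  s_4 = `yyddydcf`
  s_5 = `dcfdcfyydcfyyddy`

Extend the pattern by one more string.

Replace each of the 16 characters of dcfdcfyydcfyyddy in place — y yd dy y yd dy dcf dcf y yd dy dcf dcf y y dcf — and concatenate.

yyddyyyddydcfdcfyyddydcfdcfyydcf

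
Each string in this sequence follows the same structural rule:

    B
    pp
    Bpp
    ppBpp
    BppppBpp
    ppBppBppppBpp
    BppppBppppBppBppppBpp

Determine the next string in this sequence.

ppBppBppppBppBppppBppppBppBppppBpp

This is a Fibonacci-style word recurrence s(k) = s(k−2)·s(k−1): e.g. B·pp = Bpp.
Continuing: ppBppBppppBpp · BppppBppppBppBppppBpp gives term 8.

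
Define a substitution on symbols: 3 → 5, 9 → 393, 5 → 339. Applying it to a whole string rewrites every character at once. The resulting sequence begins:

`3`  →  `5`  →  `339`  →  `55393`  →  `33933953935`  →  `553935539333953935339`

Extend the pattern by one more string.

Rewriting the 21 symbols of 553935539333953935339 one by one yields 339 339 5 393 5 339 339 5 393 5 5 5 393 339 5 393 5 339 5 5 393; concatenated:

3393395393533933953935553933395393533955393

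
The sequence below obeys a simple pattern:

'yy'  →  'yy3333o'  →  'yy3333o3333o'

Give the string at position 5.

yy3333o3333o3333o3333o

Each term is the previous one with 3333o appended.
From yy3333o3333o, 2 further steps: yy3333o3333o → yy3333o3333o3333o → (answer).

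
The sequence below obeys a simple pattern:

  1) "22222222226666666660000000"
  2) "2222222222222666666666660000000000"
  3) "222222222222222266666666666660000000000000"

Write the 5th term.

2222222222222222222222666666666666666660000000000000000000

Term n consists of 3n+1 2's, followed by 2n+3 6's, followed by 3n-2 0's, where the shown terms are n = 3, 4, 5.
For term 5, n = 7, so the run lengths are 22, 17, 19.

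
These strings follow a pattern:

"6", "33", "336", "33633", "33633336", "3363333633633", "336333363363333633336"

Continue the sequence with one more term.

3363333633633336333363363333633633

From term 3 onward, concatenate the last term with the second-to-last: 33·6 = 336, 336·33 = 33633, …
So term 8 is 336333363363333633336·3363333633633.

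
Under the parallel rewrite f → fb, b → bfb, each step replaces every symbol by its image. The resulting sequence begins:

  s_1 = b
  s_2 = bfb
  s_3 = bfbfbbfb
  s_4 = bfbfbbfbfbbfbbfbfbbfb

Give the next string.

bfbfbbfbfbbfbbfbfbbfbfbbfbbfbfbbfbbfbfbbfbfbbfbbfbfbbfb

φ(bfbfbbfbfbbfbbfbfbbfb) expands symbol-by-symbol to bfb fb bfb fb bfb bfb fb bfb fb bfb bfb fb bfb bfb fb bfb fb bfb bfb fb bfb; joining the 21 pieces gives the next term.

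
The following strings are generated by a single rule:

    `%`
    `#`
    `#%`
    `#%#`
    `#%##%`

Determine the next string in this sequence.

#%##%#%#

Each term (from the third on) is the previous term followed by the one before it: term 3 = #·% = #%.
The next term joins #%##% and #%#.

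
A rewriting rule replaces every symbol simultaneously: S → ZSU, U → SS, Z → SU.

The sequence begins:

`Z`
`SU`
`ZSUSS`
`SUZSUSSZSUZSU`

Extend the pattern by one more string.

ZSUSSSUZSUSSZSUZSUSUZSUSSSUZSUSS

Applying the rule to each of the 13 symbols of SUZSUSSZSUZSU gives the pieces ZSU SS SU ZSU SS ZSU ZSU SU ZSU SS SU ZSU SS, which concatenate to the answer.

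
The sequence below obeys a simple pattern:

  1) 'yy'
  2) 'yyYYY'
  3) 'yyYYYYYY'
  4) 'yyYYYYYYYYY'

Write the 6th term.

yyYYYYYYYYYYYYYYY

Every step adds YYY to the end: s(k+1) = s(k)·YYY.
From yyYYYYYYYYY, 2 further steps: yyYYYYYYYYY → yyYYYYYYYYYYYY → (answer).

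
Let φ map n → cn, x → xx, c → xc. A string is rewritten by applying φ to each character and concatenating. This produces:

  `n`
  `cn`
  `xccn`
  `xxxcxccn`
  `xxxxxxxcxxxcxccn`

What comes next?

φ(xxxxxxxcxxxcxccn) expands symbol-by-symbol to xx xx xx xx xx xx xx xc xx xx xx xc xx xc xc cn; joining the 16 pieces gives the next term.

xxxxxxxxxxxxxxxcxxxxxxxcxxxcxccn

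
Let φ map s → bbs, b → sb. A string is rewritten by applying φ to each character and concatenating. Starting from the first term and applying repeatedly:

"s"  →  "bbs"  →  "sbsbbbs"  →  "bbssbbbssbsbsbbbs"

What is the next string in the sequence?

Rewriting the 17 symbols of bbssbbbssbsbsbbbs one by one yields sb sb bbs bbs sb sb sb bbs bbs sb bbs sb bbs sb sb sb bbs; concatenated:

sbsbbbsbbssbsbsbbbsbbssbbbssbbbssbsbsbbbs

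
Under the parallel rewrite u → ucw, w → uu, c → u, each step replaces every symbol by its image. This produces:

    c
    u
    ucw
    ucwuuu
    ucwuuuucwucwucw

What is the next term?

ucwuuuucwucwucwucwuuuucwuuuucwuuu

Replace each of the 15 characters of ucwuuuucwucwucw in place — ucw u uu ucw ucw ucw ucw u uu ucw u uu ucw u uu — and concatenate.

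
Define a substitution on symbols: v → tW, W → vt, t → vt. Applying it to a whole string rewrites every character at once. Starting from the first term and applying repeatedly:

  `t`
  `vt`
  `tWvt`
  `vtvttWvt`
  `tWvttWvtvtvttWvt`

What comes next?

Rewriting the 16 symbols of tWvttWvtvtvttWvt one by one yields vt vt tW vt vt vt tW vt tW vt tW vt vt vt tW vt; concatenated:

vtvttWvtvtvttWvttWvttWvtvtvttWvt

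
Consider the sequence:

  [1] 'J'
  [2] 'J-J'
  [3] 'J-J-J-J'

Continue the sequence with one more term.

Every step duplicates the string with '-' between the halves.
So the next term is two copies of J-J-J-J with '-' between the halves.

J-J-J-J-J-J-J-J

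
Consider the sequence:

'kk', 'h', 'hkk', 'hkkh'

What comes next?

hkkhhkk

Each term (from the third on) is the previous term followed by the one before it: term 3 = h·kk = hkk.
Continuing: hkkh · hkk gives term 5.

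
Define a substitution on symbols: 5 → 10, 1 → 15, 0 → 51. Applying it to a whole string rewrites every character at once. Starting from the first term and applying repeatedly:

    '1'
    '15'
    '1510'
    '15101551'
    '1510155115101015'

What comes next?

Replace each of the 16 characters of 1510155115101015 in place — 15 10 15 51 15 10 10 15 15 10 15 51 15 51 15 10 — and concatenate.

15101551151010151510155115511510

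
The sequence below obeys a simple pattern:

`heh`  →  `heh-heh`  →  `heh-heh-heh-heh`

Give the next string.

Every step duplicates the string with '-' between the halves.
One more doubling of heh-heh-heh-heh gives the answer.

heh-heh-heh-heh-heh-heh-heh-heh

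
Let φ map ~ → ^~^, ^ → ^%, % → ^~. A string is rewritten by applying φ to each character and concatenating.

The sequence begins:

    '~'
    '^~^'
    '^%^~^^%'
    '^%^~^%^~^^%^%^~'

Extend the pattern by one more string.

Rewriting the 15 symbols of ^%^~^%^~^^%^%^~ one by one yields ^% ^~ ^% ^~^ ^% ^~ ^% ^~^ ^% ^% ^~ ^% ^~ ^% ^~^; concatenated:

^%^~^%^~^^%^~^%^~^^%^%^~^%^~^%^~^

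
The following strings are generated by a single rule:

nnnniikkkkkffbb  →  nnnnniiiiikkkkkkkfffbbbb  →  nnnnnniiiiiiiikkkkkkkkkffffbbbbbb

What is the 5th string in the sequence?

Reading off run lengths: n runs 4, 5, 6; i runs 2, 5, 8; k runs 5, 7, 9; f runs 2, 3, 4; b runs 2, 4, 6 — each is linear in n (n = 1, 2, …).
For term 5, n = 5, so the run lengths are 8, 14, 13, 6, 10.

nnnnnnnniiiiiiiiiiiiiikkkkkkkkkkkkkffffffbbbbbbbbbb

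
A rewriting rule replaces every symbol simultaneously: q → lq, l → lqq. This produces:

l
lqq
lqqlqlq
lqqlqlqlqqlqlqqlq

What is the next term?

Applying the rule to each of the 17 symbols of lqqlqlqlqqlqlqqlq gives the pieces lqq lq lq lqq lq lqq lq lqq lq lq lqq lq lqq lq lq lqq lq, which concatenate to the answer.

lqqlqlqlqqlqlqqlqlqqlqlqlqqlqlqqlqlqlqqlq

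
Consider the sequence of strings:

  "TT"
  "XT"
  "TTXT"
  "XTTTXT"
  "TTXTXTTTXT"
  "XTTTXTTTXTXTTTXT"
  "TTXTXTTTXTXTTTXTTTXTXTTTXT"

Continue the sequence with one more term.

Each term (from the third on) is the two preceding terms concatenated in order: term 3 = TT·XT = TTXT.
The next term joins XTTTXTTTXTXTTTXT and TTXTXTTTXTXTTTXTTTXTXTTTXT.

XTTTXTTTXTXTTTXTTTXTXTTTXTXTTTXTTTXTXTTTXT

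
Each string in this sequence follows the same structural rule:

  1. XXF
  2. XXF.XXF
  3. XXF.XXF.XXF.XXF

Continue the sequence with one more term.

s(k+1) = s(k)·.·s(k) — each term doubles the last with '.' between the halves.
Doubling XXF.XXF.XXF.XXF with '.' between the halves:

XXF.XXF.XXF.XXF.XXF.XXF.XXF.XXF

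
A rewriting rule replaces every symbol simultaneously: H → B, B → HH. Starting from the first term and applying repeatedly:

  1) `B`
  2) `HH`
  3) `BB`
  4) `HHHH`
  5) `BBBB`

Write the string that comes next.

Expanding BBBB: B→HH, B→HH, B→HH, B→HH. Concatenated: HH HH HH HH.

HHHHHHHH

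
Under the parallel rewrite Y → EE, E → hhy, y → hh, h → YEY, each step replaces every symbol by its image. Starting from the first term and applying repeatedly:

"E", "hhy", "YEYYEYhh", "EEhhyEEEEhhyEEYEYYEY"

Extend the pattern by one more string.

Rewriting the 20 symbols of EEhhyEEEEhhyEEYEYYEY one by one yields hhy hhy YEY YEY hh hhy hhy hhy hhy YEY YEY hh hhy hhy EE hhy EE EE hhy EE; concatenated:

hhyhhyYEYYEYhhhhyhhyhhyhhyYEYYEYhhhhyhhyEEhhyEEEEhhyEE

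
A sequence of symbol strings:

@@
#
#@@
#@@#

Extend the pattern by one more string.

From term 3 onward, concatenate the last term with the second-to-last: #·@@ = #@@, #@@·# = #@@#, …
So term 5 is #@@#·#@@.

#@@##@@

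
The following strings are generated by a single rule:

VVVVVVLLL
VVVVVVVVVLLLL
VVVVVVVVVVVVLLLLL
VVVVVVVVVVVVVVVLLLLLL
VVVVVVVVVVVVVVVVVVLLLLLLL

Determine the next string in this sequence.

The n-th term is 3n V's then n+1 L's, where the shown terms are n = 2, 3, 4, 5, 6.
At n = 7 the blocks have lengths 21, 8.

VVVVVVVVVVVVVVVVVVVVVLLLLLLLL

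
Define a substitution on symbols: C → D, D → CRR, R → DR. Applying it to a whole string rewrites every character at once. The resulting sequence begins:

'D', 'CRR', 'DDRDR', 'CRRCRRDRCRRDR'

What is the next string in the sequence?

Rewriting the 13 symbols of CRRCRRDRCRRDR one by one yields D DR DR D DR DR CRR DR D DR DR CRR DR; concatenated:

DDRDRDDRDRCRRDRDDRDRCRRDR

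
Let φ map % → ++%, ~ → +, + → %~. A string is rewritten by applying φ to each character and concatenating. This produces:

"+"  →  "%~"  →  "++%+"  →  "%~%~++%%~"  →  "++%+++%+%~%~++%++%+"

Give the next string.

Rewriting the 19 symbols of ++%+++%+%~%~++%++%+ one by one yields %~ %~ ++% %~ %~ %~ ++% %~ ++% + ++% + %~ %~ ++% %~ %~ ++% %~; concatenated:

%~%~++%%~%~%~++%%~++%+++%+%~%~++%%~%~++%%~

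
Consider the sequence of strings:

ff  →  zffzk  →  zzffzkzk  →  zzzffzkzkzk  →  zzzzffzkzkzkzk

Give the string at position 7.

Every step adds z to the front and zk to the end of the previous string.
From zzzzffzkzkzkzk, 2 further steps: zzzzffzkzkzkzk → zzzzzffzkzkzkzkzk → (answer).

zzzzzzffzkzkzkzkzkzk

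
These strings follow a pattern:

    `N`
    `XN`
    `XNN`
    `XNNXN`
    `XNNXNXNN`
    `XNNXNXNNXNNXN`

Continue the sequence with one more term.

Each term (from the third on) is the previous term followed by the one before it: term 3 = XN·N = XNN.
Continuing: XNNXNXNNXNNXN · XNNXNXNN gives term 7.

XNNXNXNNXNNXNXNNXNXNN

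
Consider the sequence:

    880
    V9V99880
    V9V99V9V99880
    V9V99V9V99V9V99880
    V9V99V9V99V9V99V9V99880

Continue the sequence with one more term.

Every step adds V9V99 at the front: s(k+1) = V9V99·s(k).
Applying this once more to V9V99V9V99V9V99V9V99880:

V9V99V9V99V9V99V9V99V9V99880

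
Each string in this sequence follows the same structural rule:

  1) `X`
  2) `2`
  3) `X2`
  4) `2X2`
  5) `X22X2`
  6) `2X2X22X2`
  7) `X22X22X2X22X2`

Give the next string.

From term 3 onward, concatenate the second-to-last term with the last: X·2 = X2, 2·X2 = 2X2, …
So term 8 is 2X2X22X2·X22X22X2X22X2.

2X2X22X2X22X22X2X22X2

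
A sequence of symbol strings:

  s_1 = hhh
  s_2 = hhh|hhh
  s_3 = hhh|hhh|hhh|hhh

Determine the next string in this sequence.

s(k+1) = s(k)·|·s(k) — each term doubles the last with '|' between the halves.
So the next term is two copies of hhh|hhh|hhh|hhh with '|' between the halves.

hhh|hhh|hhh|hhh|hhh|hhh|hhh|hhh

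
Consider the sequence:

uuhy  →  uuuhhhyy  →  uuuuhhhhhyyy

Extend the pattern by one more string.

uuuuuhhhhhhhyyyy

The n-th term is n+1 u's then 2n-1 h's then n y's (n = 1, 2, …).
For the next term, n = 4, so the run lengths are 5, 7, 4.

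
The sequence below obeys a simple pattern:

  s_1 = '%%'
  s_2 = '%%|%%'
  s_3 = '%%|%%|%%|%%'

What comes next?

Every step duplicates the string with '|' between the halves.
One more doubling of %%|%%|%%|%% gives the answer.

%%|%%|%%|%%|%%|%%|%%|%%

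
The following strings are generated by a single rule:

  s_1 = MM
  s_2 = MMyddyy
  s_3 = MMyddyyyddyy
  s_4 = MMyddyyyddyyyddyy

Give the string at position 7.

Each term is the previous one with yddyy appended.
From MMyddyyyddyyyddyy, 3 further steps: MMyddyyyddyyyddyy → MMyddyyyddyyyddyyyddyy → MMyddyyyddyyyddyyyddyyyddyy → (answer).

MMyddyyyddyyyddyyyddyyyddyyyddyy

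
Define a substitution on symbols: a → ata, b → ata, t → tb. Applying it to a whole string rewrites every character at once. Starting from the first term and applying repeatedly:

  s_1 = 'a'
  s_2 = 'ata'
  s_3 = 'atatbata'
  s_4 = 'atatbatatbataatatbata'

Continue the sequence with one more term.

Applying the rule to each of the 21 symbols of atatbatatbataatatbata gives the pieces ata tb ata tb ata ata tb ata tb ata ata tb ata ata tb ata tb ata ata tb ata, which concatenate to the answer.

atatbatatbataatatbatatbataatatbataatatbatatbataatatbata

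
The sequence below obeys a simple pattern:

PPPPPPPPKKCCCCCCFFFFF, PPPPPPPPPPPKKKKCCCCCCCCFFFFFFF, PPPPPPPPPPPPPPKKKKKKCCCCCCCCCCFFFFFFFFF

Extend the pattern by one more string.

Term n consists of 3n+2 P's, followed by 2n-2 K's, followed by 2n+2 C's, followed by 2n+1 F's, where the shown terms are n = 2, 3, 4.
At n = 5 the blocks have lengths 17, 8, 12, 11.

PPPPPPPPPPPPPPPPPKKKKKKKKCCCCCCCCCCCCFFFFFFFFFFF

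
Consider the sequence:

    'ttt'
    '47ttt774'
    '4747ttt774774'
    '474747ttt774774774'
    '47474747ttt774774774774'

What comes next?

Every step adds 47 to the front and 774 to the end of the previous string.
So the next term is 47·47474747ttt774774774774·774.

4747474747ttt774774774774774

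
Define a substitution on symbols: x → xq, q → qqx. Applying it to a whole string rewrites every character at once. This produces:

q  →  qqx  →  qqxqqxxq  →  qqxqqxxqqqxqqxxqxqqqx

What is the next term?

Rewriting the 21 symbols of qqxqqxxqqqxqqxxqxqqqx one by one yields qqx qqx xq qqx qqx xq xq qqx qqx qqx xq qqx qqx xq xq qqx xq qqx qqx qqx xq; concatenated:

qqxqqxxqqqxqqxxqxqqqxqqxqqxxqqqxqqxxqxqqqxxqqqxqqxqqxxq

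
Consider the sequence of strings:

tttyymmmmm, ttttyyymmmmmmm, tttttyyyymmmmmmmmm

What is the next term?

ttttttyyyyymmmmmmmmmmm

Reading off run lengths: t runs 3, 4, 5; y runs 2, 3, 4; m runs 5, 7, 9 — each is linear in n, where the shown terms are n = 2, 3, 4.
Setting n = 5 gives 6, 5, 11 characters in each block.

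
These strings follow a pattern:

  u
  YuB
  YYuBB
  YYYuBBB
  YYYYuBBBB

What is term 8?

s(k+1) = Y·s(k)·B, so each term gains Y as a prefix and B as a suffix.
From YYYYuBBBB, 3 further steps: YYYYuBBBB → YYYYYuBBBBB → YYYYYYuBBBBBB → (answer).

YYYYYYYuBBBBBBB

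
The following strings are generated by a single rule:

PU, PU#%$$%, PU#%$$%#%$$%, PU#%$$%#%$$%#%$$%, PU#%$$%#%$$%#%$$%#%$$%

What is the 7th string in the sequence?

PU#%$$%#%$$%#%$$%#%$$%#%$$%#%$$%

Every step adds #%$$% to the end: s(k+1) = s(k)·#%$$%.
From PU#%$$%#%$$%#%$$%#%$$%, 2 further steps: PU#%$$%#%$$%#%$$%#%$$% → PU#%$$%#%$$%#%$$%#%$$%#%$$% → (answer).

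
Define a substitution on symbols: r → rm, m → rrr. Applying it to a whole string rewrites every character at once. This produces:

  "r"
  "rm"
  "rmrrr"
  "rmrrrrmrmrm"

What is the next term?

rmrrrrmrmrmrmrrrrmrrrrmrrr

Expanding rmrrrrmrmrm: r→rm, m→rrr, r→rm, r→rm, r→rm, r→rm, m→rrr, r→rm, m→rrr, r→rm, m→rrr. Concatenated: rm rrr rm rm rm rm rrr rm rrr rm rrr.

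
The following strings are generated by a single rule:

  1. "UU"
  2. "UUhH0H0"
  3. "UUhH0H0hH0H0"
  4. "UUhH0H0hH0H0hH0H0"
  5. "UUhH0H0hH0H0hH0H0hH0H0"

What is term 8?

Every step adds hH0H0 to the end: s(k+1) = s(k)·hH0H0.
From UUhH0H0hH0H0hH0H0hH0H0, 3 further steps: UUhH0H0hH0H0hH0H0hH0H0 → UUhH0H0hH0H0hH0H0hH0H0hH0H0 → UUhH0H0hH0H0hH0H0hH0H0hH0H0hH0H0 → (answer).

UUhH0H0hH0H0hH0H0hH0H0hH0H0hH0H0hH0H0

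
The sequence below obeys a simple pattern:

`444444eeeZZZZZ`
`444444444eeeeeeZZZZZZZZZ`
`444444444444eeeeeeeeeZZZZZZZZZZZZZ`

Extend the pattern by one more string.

444444444444444eeeeeeeeeeeeZZZZZZZZZZZZZZZZZ

Reading off run lengths: 4 runs 6, 9, 12; e runs 3, 6, 9; Z runs 5, 9, 13 — each is linear in n (n = 1, 2, …).
At n = 4 the blocks have lengths 15, 12, 17.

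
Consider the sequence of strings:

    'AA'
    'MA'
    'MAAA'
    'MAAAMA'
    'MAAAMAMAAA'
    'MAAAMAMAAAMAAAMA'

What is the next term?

MAAAMAMAAAMAAAMAMAAAMAMAAA

Each term (from the third on) is the previous term followed by the one before it: term 3 = MA·AA = MAAA.
The next term joins MAAAMAMAAAMAAAMA and MAAAMAMAAA.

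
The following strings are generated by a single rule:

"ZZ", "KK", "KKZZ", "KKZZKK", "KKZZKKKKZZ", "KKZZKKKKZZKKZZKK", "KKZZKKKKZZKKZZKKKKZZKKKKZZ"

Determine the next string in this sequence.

This is a Fibonacci-style word recurrence s(k) = s(k−1)·s(k−2): e.g. KK·ZZ = KKZZ.
Continuing: KKZZKKKKZZKKZZKKKKZZKKKKZZ · KKZZKKKKZZKKZZKK gives term 8.

KKZZKKKKZZKKZZKKKKZZKKKKZZKKZZKKKKZZKKZZKK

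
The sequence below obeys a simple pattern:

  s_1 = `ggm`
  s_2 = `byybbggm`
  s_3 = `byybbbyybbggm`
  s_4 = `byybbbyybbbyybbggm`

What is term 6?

Each term is the previous one with byybb prepended.
From byybbbyybbbyybbggm, 2 further steps: byybbbyybbbyybbggm → byybbbyybbbyybbbyybbggm → (answer).

byybbbyybbbyybbbyybbbyybbggm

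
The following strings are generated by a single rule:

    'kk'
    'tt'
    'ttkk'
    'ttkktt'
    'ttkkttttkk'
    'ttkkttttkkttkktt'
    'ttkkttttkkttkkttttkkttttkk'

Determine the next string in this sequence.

ttkkttttkkttkkttttkkttttkkttkkttttkkttkktt

From term 3 onward, concatenate the last term with the second-to-last: tt·kk = ttkk, ttkk·tt = ttkktt, …
The next term joins ttkkttttkkttkkttttkkttttkk and ttkkttttkkttkktt.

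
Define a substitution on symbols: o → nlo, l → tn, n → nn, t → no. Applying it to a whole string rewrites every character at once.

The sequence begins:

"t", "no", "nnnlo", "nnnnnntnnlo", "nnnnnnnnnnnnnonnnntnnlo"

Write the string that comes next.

Applying the rule to each of the 23 symbols of nnnnnnnnnnnnnonnnntnnlo gives the pieces nn nn nn nn nn nn nn nn nn nn nn nn nn nlo nn nn nn nn no nn nn tn nlo, which concatenate to the answer.

nnnnnnnnnnnnnnnnnnnnnnnnnnnlonnnnnnnnnonnnntnnlo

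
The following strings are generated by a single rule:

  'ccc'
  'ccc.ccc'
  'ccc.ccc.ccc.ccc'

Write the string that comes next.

Each string is two copies of the previous one joined by '.'.
One more doubling of ccc.ccc.ccc.ccc gives the answer.

ccc.ccc.ccc.ccc.ccc.ccc.ccc.ccc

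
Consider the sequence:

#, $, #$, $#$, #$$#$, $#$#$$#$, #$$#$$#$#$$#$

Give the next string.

This is a Fibonacci-style word recurrence s(k) = s(k−2)·s(k−1): e.g. #·$ = #$.
Continuing: $#$#$$#$ · #$$#$$#$#$$#$ gives term 8.

$#$#$$#$#$$#$$#$#$$#$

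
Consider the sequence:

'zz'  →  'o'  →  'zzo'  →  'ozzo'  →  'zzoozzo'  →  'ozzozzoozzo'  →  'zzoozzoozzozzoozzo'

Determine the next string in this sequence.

Each term (from the third on) is the two preceding terms concatenated in order: term 3 = zz·o = zzo.
So term 8 is ozzozzoozzo·zzoozzoozzozzoozzo.

ozzozzoozzozzoozzoozzozzoozzo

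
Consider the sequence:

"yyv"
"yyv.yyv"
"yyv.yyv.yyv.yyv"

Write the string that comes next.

Every step duplicates the string with '.' between the halves.
So the next term is two copies of yyv.yyv.yyv.yyv with '.' between the halves.

yyv.yyv.yyv.yyv.yyv.yyv.yyv.yyv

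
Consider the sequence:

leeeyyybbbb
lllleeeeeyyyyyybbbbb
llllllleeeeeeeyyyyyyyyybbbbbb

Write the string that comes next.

lllllllllleeeeeeeeeyyyyyyyyyyyybbbbbbb

Term n consists of 3n-2 l's, followed by 2n+1 e's, followed by 3n y's, followed by n+3 b's (n = 1, 2, …).
At n = 4 the blocks have lengths 10, 9, 12, 7.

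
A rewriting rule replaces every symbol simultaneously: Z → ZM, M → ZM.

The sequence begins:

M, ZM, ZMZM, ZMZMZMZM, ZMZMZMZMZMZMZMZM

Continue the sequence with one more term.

Replace each of the 16 characters of ZMZMZMZMZMZMZMZM in place — ZM ZM ZM ZM ZM ZM ZM ZM ZM ZM ZM ZM ZM ZM ZM ZM — and concatenate.

ZMZMZMZMZMZMZMZMZMZMZMZMZMZMZMZM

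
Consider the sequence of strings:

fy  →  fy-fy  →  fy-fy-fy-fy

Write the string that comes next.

Every step duplicates the string with '-' between the halves.
One more doubling of fy-fy-fy-fy gives the answer.

fy-fy-fy-fy-fy-fy-fy-fy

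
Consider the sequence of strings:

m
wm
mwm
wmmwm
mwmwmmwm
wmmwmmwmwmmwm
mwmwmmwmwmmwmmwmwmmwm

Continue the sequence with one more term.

wmmwmmwmwmmwmmwmwmmwmwmmwmmwmwmmwm

This is a Fibonacci-style word recurrence s(k) = s(k−2)·s(k−1): e.g. m·wm = mwm.
The next term joins wmmwmmwmwmmwm and mwmwmmwmwmmwmmwmwmmwm.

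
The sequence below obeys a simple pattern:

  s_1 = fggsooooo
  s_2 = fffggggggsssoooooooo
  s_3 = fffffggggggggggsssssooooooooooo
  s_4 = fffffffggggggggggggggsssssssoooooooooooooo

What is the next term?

Each string has the form f^{2n-1} g^{4n-2} s^{2n-1} o^{3n+2} (n = 1, 2, …).
For the next term, n = 5, so the run lengths are 9, 18, 9, 17.

fffffffffggggggggggggggggggsssssssssooooooooooooooooo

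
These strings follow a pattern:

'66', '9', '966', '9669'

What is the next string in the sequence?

Each term (from the third on) is the previous term followed by the one before it: term 3 = 9·66 = 966.
The next term joins 9669 and 966.

9669966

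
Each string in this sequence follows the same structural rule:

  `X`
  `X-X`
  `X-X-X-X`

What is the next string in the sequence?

X-X-X-X-X-X-X-X

Every step duplicates the string with '-' between the halves.
One more doubling of X-X-X-X gives the answer.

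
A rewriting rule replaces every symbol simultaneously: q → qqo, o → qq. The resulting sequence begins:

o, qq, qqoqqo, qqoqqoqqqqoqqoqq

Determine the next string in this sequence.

qqoqqoqqqqoqqoqqqqoqqoqqoqqoqqqqoqqoqqqqoqqo

Replace each of the 16 characters of qqoqqoqqqqoqqoqq in place — qqo qqo qq qqo qqo qq qqo qqo qqo qqo qq qqo qqo qq qqo qqo — and concatenate.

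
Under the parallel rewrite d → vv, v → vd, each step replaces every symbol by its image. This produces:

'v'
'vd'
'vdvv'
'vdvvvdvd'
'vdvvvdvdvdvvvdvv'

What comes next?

φ(vdvvvdvdvdvvvdvv) expands symbol-by-symbol to vd vv vd vd vd vv vd vv vd vv vd vd vd vv vd vd; joining the 16 pieces gives the next term.

vdvvvdvdvdvvvdvvvdvvvdvdvdvvvdvd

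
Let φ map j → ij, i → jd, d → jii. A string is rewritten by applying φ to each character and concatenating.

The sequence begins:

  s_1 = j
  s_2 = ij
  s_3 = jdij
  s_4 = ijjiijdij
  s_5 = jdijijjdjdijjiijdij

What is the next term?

Applying the rule to each of the 19 symbols of jdijijjdjdijjiijdij gives the pieces ij jii jd ij jd ij ij jii ij jii jd ij ij jd jd ij jii jd ij, which concatenate to the answer.

ijjiijdijjdijijjiiijjiijdijijjdjdijjiijdij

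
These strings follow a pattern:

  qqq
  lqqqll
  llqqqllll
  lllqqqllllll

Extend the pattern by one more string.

llllqqqllllllll

Each term wraps the previous one in l on the left and ll on the right.
So the next term is l·lllqqqllllll·ll.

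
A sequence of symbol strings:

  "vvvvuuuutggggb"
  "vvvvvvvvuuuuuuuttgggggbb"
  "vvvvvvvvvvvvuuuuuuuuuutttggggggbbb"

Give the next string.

The n-th term is 4n v's then 3n+1 u's then n t's then n+3 g's then n b's (n = 1, 2, …).
At n = 4 the blocks have lengths 16, 13, 4, 7, 4.

vvvvvvvvvvvvvvvvuuuuuuuuuuuuuttttgggggggbbbb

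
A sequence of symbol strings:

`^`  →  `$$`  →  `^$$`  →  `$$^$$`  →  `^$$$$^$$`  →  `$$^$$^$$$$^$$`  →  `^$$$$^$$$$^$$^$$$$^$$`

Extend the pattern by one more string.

$$^$$^$$$$^$$^$$$$^$$$$^$$^$$$$^$$

This is a Fibonacci-style word recurrence s(k) = s(k−2)·s(k−1): e.g. ^·$$ = ^$$.
Continuing: $$^$$^$$$$^$$ · ^$$$$^$$$$^$$^$$$$^$$ gives term 8.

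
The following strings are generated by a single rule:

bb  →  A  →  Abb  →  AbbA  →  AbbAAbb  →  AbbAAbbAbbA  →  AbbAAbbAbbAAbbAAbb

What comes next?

AbbAAbbAbbAAbbAAbbAbbAAbbAbbA

This is a Fibonacci-style word recurrence s(k) = s(k−1)·s(k−2): e.g. A·bb = Abb.
The next term joins AbbAAbbAbbAAbbAAbb and AbbAAbbAbbA.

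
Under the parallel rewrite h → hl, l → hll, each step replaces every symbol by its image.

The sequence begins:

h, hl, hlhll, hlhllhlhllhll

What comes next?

Rewriting the 13 symbols of hlhllhlhllhll one by one yields hl hll hl hll hll hl hll hl hll hll hl hll hll; concatenated:

hlhllhlhllhllhlhllhlhllhllhlhllhll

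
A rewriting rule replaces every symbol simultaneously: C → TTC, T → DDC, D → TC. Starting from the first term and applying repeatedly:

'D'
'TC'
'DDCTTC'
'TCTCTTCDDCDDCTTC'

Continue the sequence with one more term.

DDCTTCDDCTTCDDCDDCTTCTCTCTTCTCTCTTCDDCDDCTTC

Replace each of the 16 characters of TCTCTTCDDCDDCTTC in place — DDC TTC DDC TTC DDC DDC TTC TC TC TTC TC TC TTC DDC DDC TTC — and concatenate.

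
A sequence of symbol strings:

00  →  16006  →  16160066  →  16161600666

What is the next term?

16161616006666

s(k+1) = 16·s(k)·6, so each term gains 16 as a prefix and 6 as a suffix.
So the next term is 16·16161600666·6.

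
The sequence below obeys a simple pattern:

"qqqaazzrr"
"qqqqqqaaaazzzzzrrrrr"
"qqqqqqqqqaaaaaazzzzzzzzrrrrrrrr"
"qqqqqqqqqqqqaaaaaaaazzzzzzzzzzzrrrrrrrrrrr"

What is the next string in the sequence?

Reading off run lengths: q runs 3, 6, 9, 12; a runs 2, 4, 6, 8; z runs 2, 5, 8, 11; r runs 2, 5, 8, 11 — each is linear in n (n = 1, 2, …).
For the next term, n = 5, so the run lengths are 15, 10, 14, 14.

qqqqqqqqqqqqqqqaaaaaaaaaazzzzzzzzzzzzzzrrrrrrrrrrrrrr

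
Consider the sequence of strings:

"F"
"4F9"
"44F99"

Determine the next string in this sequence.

444F999

s(k+1) = 4·s(k)·9, so each term gains 4 as a prefix and 9 as a suffix.
One more step from 44F99 gives the answer.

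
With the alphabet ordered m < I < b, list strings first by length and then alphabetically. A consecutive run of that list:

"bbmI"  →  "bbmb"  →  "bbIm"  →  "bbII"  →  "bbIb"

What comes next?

bbbm

Find the rightmost character of bbIb below b, bump it to the next letter, and reset everything to its right to m.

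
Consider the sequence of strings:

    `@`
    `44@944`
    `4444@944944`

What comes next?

Every step adds 44 to the front and 944 to the end of the previous string.
Applying this once more to 4444@944944:

444444@944944944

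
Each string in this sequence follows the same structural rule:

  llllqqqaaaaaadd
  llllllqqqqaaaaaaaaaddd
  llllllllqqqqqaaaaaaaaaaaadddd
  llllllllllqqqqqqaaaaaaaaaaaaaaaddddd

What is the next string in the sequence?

llllllllllllqqqqqqqaaaaaaaaaaaaaaaaaadddddd

Term n consists of 2n l's, followed by n+1 q's, followed by 3n a's, followed by n d's, where the shown terms are n = 2, 3, 4, 5.
At n = 6 the blocks have lengths 12, 7, 18, 6.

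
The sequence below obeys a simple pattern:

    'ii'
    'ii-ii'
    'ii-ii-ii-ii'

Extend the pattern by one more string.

ii-ii-ii-ii-ii-ii-ii-ii

Every step duplicates the string with '-' between the halves.
So the next term is two copies of ii-ii-ii-ii with '-' between the halves.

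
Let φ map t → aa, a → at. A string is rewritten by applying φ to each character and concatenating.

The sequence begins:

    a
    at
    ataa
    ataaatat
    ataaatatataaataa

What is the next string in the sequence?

ataaatatataaataaataaatatataaatat

Replace each of the 16 characters of ataaatatataaataa in place — at aa at at at aa at aa at aa at at at aa at at — and concatenate.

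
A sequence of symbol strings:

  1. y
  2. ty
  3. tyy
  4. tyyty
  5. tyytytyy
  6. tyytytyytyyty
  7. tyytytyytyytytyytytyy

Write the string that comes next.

This is a Fibonacci-style word recurrence s(k) = s(k−1)·s(k−2): e.g. ty·y = tyy.
The next term joins tyytytyytyytytyytytyy and tyytytyytyyty.

tyytytyytyytytyytytyytyytytyytyyty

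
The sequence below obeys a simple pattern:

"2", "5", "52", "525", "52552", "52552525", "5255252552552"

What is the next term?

525525255255252552525

From term 3 onward, concatenate the last term with the second-to-last: 5·2 = 52, 52·5 = 525, …
Continuing: 5255252552552 · 52552525 gives term 8.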